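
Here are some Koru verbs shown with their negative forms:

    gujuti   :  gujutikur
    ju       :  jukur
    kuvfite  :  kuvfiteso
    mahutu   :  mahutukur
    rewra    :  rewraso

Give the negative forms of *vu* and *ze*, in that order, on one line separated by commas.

The suffix is conditioned by the last vowel: -kur when the last vowel of the stem is a high vowel (*gujuti*, *ju*, *mahutu*); -so when the last vowel of the stem is a non-high vowel (*kuvfite*, *rewra*).
Since the last vowel of *vu* is /u/ (a high vowel), it takes -kur, giving *vukur*.
Since the last vowel of *ze* is /e/ (a non-high vowel), it takes -so, giving *zeso*.

vukur, zeso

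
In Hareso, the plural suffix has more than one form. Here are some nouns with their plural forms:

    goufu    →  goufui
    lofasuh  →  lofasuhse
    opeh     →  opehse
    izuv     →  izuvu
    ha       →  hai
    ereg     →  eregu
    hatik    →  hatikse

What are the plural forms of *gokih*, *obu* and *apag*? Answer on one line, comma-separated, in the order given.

The pattern is voicing of the final sound: -se when the stem ends in a voiceless consonant (*lofasuh*, *opeh*, *hatik*); -u when the stem ends in a voiced consonant (*izuv*, *ereg*); -i when the stem ends in a vowel (*goufu*, *ha*).
Since the final sound of *gokih* is /h/ (a voiceless consonant), it takes -se, giving *gokihse*.
The final sound of *obu* is /u/, which is a vowel, so the suffix is -i, giving *obui*.
*apag* — final sound /g/ (a voiced consonant) → -u → *apagu*.

gokihse, obui, apagu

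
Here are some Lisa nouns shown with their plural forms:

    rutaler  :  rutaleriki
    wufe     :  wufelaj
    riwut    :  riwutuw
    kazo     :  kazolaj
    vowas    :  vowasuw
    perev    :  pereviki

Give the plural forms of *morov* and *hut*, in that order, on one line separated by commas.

moroviki, hutuw

The alternation tracks the final sound of the stem — -uw when the stem ends in a voiceless consonant (*riwut*, *vowas*); -iki when the stem ends in a voiced consonant (*rutaler*, *perev*); -laj when the stem ends in a vowel (*wufe*, *kazo*).
The final sound of *morov* is /v/, which is a voiced consonant, so the suffix is -iki, giving *moroviki*.
*hut*: final sound = /t/, a voiceless consonant → -uw → *hutuw*.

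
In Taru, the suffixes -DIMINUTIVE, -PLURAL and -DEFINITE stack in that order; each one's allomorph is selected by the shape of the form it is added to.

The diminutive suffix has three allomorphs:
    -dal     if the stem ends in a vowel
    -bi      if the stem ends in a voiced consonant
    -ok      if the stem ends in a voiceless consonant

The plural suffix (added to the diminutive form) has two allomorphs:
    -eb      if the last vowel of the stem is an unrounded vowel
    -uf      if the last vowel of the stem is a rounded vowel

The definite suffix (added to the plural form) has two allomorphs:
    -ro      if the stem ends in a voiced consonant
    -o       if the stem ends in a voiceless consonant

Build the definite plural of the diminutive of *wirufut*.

wirufutokufo

*wirufut*: final sound = /t/, a voiceless consonant → -ok → *wirufutok*.
The last vowel of the diminutive form *wirufutok* is /o/, which is a rounded vowel, so the plural suffix is -uf, giving *wirufutokuf*.
The plural form *wirufutokuf* — final consonant /f/ (voiceless) → -o → *wirufutokufo*.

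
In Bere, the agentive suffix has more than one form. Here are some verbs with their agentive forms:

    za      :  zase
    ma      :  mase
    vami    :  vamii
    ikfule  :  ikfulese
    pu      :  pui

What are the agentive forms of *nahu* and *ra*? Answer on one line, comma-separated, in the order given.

The suffix is conditioned by the last vowel: -i when the last vowel of the stem is a high vowel (*vami*, *pu*); -se when the last vowel of the stem is a non-high vowel (*za*, *ma*, *ikfule*).
The last vowel of *nahu* is /u/, which is a high vowel, so the suffix is -i, giving *nahui*.
*ra* — last vowel /a/ (a non-high vowel) → -se → *rase*.

nahui, rase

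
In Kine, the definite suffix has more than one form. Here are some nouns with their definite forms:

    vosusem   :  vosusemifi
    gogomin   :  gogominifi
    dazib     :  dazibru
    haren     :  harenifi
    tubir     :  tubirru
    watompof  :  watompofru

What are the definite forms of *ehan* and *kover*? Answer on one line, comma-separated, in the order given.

Looking at the final consonant of each stem: -ifi when the stem ends in a nasal (*vosusem*, *gogomin*, *haren*); -ru when the stem ends in a non-nasal consonant (*dazib*, *tubir*, *watompof*).
*ehan*: final consonant = /n/, a nasal → -ifi → *ehanifi*.
*kover*: final consonant = /r/, non-nasal → -ru → *koverru*.

ehanifi, koverru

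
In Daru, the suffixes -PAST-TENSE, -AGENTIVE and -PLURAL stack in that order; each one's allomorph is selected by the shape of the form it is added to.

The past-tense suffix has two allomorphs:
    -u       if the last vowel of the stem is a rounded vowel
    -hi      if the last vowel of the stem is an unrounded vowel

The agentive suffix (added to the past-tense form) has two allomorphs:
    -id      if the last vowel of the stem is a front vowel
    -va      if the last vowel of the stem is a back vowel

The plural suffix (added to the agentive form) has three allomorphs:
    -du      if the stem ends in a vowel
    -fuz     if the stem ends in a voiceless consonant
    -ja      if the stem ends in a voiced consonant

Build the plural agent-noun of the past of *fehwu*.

*fehwu* — last vowel /u/ (a rounded vowel) → -u → *fehwuu*.
The last vowel of the past-tense form *fehwuu* is /u/, which is a back vowel, so the agentive suffix is -va, giving *fehwuuva*.
The final sound of the agentive form *fehwuuva* is /a/, which is a vowel, so the plural suffix is -du, giving *fehwuuvadu*.

fehwuuvadu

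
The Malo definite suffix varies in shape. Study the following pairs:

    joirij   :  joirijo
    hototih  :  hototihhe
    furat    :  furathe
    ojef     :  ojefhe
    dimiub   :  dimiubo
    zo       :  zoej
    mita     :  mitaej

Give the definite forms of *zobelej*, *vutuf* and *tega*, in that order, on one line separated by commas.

zobelejo, vutufhe, tegaej

The alternation tracks the final sound of the stem — -he when the stem ends in a voiceless consonant (*hototih*, *furat*, *ojef*); -o when the stem ends in a voiced consonant (*joirij*, *dimiub*); -ej when the stem ends in a vowel (*zo*, *mita*).
*zobelej* — final sound /j/ (a voiced consonant) → -o → *zobelejo*.
*vutuf* — final sound /f/ (a voiceless consonant) → -he → *vutufhe*.
*tega* — final sound /a/ (a vowel) → -ej → *tegaej*.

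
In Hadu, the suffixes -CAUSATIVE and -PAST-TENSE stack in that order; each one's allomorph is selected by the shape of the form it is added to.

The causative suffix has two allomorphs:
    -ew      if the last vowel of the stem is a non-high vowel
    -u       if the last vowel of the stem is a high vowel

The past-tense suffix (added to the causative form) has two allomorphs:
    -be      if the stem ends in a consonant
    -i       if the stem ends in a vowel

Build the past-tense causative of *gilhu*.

*gilhu* — last vowel /u/ (a high vowel) → -u → *gilhuu*.
The causative form *gilhuu*: final sound = /u/, a vowel → -i → *gilhuui*.

gilhuui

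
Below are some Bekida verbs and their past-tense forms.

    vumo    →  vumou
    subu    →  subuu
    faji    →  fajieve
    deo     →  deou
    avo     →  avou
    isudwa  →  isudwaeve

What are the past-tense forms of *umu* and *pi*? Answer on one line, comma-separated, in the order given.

Looking at the last vowel of each stem: -u when the last vowel of the stem is a rounded vowel (*vumo*, *subu*, *deo*, *avo*); -eve when the last vowel of the stem is an unrounded vowel (*faji*, *isudwa*).
Since the last vowel of *umu* is /u/ (a rounded vowel), it takes -u, giving *umuu*.
Since the last vowel of *pi* is /i/ (an unrounded vowel), it takes -eve, giving *pieve*.

umuu, pieve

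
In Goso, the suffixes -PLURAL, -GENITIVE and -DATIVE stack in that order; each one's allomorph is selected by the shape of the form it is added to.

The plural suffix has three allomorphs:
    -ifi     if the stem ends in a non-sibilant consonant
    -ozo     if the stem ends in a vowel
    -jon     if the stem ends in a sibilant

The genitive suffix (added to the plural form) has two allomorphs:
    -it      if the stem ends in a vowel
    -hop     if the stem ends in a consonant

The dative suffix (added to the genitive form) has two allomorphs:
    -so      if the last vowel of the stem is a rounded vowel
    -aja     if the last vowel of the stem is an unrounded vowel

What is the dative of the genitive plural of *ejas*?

ejasjonhopso

*ejas*: final sound = /s/, a sibilant → -jon → *ejasjon*.
Since the final sound of the plural form *ejasjon* is /n/ (a consonant), it takes -hop, giving *ejasjonhop*.
The genitive form *ejasjonhop* — last vowel /o/ (a rounded vowel) → -so → *ejasjonhopso*.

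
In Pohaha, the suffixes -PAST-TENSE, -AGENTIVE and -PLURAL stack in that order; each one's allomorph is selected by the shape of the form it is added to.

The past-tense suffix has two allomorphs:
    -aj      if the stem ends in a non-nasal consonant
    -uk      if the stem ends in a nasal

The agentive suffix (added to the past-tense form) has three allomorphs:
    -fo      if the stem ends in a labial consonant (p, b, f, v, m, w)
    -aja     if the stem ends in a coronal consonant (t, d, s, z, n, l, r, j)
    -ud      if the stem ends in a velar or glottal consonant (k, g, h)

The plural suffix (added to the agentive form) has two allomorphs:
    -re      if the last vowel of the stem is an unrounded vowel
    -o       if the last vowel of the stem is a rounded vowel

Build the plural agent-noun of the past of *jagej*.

*jagej* — final consonant /j/ (non-nasal) → -aj → *jagejaj*.
Since the final consonant of the past-tense form *jagejaj* is /j/ (coronal), it takes -aja, giving *jagejajaja*.
Since the last vowel of the agentive form *jagejajaja* is /a/ (an unrounded vowel), it takes -re, giving *jagejajajare*.

jagejajajare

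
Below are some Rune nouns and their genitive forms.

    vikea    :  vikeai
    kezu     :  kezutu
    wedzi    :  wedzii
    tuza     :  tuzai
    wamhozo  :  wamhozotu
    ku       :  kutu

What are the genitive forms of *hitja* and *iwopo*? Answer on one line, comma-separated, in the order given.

Looking at the last vowel of each stem: -tu when the last vowel of the stem is a rounded vowel (*kezu*, *wamhozo*, *ku*); -i when the last vowel of the stem is an unrounded vowel (*vikea*, *wedzi*, *tuza*).
The last vowel of *hitja* is /a/, which is an unrounded vowel, so the suffix is -i, giving *hitjai*.
The last vowel of *iwopo* is /o/, which is a rounded vowel, so the suffix is -tu, giving *iwopotu*.

hitjai, iwopotu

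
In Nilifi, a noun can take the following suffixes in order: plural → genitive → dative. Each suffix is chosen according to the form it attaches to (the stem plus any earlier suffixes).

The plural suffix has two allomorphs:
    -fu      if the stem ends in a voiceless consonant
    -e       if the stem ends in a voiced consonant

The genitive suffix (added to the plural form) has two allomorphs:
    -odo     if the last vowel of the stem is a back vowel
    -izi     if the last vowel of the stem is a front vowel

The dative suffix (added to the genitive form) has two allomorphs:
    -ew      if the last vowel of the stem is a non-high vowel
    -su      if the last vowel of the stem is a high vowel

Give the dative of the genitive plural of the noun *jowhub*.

*jowhub*: final consonant = /b/, voiced → -e → *jowhube*.
The last vowel of the plural form *jowhube* is /e/, which is a front vowel, so the genitive suffix is -izi, giving *jowhubeizi*.
Since the last vowel of the genitive form *jowhubeizi* is /i/ (a high vowel), it takes -su, giving *jowhubeizisu*.

jowhubeizisu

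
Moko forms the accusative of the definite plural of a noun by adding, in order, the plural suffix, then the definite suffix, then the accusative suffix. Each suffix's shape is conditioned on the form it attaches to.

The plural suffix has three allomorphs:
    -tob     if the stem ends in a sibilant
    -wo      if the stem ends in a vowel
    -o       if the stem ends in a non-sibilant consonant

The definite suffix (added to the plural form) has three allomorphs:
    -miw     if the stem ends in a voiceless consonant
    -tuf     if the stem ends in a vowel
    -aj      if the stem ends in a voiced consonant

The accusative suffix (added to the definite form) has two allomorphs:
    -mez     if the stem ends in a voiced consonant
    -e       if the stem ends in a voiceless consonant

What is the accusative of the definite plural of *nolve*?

*nolve* — final sound /e/ (a vowel) → -wo → *nolvewo*.
The plural form *nolvewo* — final sound /o/ (a vowel) → -tuf → *nolvewotuf*.
The final consonant of the definite form *nolvewotuf* is /f/, which is voiceless, so the accusative suffix is -e, giving *nolvewotufe*.

nolvewotufe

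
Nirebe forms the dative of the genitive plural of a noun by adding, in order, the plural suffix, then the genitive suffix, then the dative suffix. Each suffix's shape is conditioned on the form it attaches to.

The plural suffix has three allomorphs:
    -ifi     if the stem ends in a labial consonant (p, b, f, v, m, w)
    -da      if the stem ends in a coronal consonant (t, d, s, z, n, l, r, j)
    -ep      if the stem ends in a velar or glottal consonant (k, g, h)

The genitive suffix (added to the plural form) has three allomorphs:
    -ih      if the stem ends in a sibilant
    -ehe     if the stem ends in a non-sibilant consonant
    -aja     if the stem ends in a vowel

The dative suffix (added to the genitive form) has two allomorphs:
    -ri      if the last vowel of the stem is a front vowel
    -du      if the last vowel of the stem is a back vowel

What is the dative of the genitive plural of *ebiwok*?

The final consonant of *ebiwok* is /k/, which is velar/glottal, so the plural suffix is -ep, giving *ebiwokep*.
Since the final sound of the plural form *ebiwokep* is /p/ (a non-sibilant consonant), it takes -ehe, giving *ebiwokepehe*.
The genitive form *ebiwokepehe*: last vowel = /e/, a front vowel → -ri → *ebiwokepeheri*.

ebiwokepeheri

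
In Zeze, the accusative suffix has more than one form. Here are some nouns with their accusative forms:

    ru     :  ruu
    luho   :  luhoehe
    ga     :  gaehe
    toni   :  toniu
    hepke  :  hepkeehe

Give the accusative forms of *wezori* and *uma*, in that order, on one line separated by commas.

The alternation tracks the last vowel of the stem — -u when the last vowel of the stem is a high vowel (*ru*, *toni*); -ehe when the last vowel of the stem is a non-high vowel (*luho*, *ga*, *hepke*).
*wezori* — last vowel /i/ (a high vowel) → -u → *wezoriu*.
Since the last vowel of *uma* is /a/ (a non-high vowel), it takes -ehe, giving *umaehe*.

wezoriu, umaehe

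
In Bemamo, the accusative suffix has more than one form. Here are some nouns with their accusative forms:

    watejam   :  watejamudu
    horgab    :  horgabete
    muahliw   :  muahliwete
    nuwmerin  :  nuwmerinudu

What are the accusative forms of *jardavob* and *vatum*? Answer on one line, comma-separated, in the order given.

jardavobete, vatumudu

The suffix is conditioned by the final consonant: -udu when the stem ends in a nasal (*watejam*, *nuwmerin*); -ete when the stem ends in a non-nasal consonant (*horgab*, *muahliw*).
The final consonant of *jardavob* is /b/, which is non-nasal, so the suffix is -ete, giving *jardavobete*.
Since the final consonant of *vatum* is /m/ (a nasal), it takes -udu, giving *vatumudu*.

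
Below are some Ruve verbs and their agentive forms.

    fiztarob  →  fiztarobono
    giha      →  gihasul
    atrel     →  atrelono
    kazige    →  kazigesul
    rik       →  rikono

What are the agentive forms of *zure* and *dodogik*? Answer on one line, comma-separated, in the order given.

The alternation tracks the final sound of the stem — -ono when the stem ends in a consonant (*fiztarob*, *atrel*, *rik*); -sul when the stem ends in a vowel (*giha*, *kazige*).
*zure*: final sound = /e/, a vowel → -sul → *zuresul*.
Since the final sound of *dodogik* is /k/ (a consonant), it takes -ono, giving *dodogikono*.

zuresul, dodogikono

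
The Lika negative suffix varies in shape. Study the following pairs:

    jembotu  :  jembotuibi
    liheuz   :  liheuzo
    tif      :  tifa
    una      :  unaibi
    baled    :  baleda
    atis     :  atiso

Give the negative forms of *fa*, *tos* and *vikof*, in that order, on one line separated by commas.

faibi, toso, vikofa

The suffix is conditioned by the final sound: -o when the stem ends in a sibilant (*liheuz*, *atis*); -a when the stem ends in a non-sibilant consonant (*tif*, *baled*); -ibi when the stem ends in a vowel (*jembotu*, *una*).
The final sound of *fa* is /a/, which is a vowel, so the suffix is -ibi, giving *faibi*.
The final sound of *tos* is /s/, which is a sibilant, so the suffix is -o, giving *toso*.
Since the final sound of *vikof* is /f/ (a non-sibilant consonant), it takes -a, giving *vikofa*.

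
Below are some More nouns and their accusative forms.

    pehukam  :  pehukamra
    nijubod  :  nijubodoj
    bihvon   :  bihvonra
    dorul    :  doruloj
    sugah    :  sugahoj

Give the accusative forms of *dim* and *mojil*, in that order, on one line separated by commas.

Looking at the final consonant of each stem: -ra when the stem ends in a nasal (*pehukam*, *bihvon*); -oj when the stem ends in a non-nasal consonant (*nijubod*, *dorul*, *sugah*).
*dim*: final consonant = /m/, a nasal → -ra → *dimra*.
Since the final consonant of *mojil* is /l/ (non-nasal), it takes -oj, giving *mojiloj*.

dimra, mojiloj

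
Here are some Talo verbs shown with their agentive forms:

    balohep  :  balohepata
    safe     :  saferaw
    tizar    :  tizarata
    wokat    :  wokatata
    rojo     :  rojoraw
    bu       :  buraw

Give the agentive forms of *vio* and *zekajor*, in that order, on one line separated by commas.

vioraw, zekajorata

The suffix is conditioned by the final sound: -ata when the stem ends in a consonant (*balohep*, *tizar*, *wokat*); -raw when the stem ends in a vowel (*safe*, *rojo*, *bu*).
*vio*: final sound = /o/, a vowel → -raw → *vioraw*.
*zekajor* — final sound /r/ (a consonant) → -ata → *zekajorata*.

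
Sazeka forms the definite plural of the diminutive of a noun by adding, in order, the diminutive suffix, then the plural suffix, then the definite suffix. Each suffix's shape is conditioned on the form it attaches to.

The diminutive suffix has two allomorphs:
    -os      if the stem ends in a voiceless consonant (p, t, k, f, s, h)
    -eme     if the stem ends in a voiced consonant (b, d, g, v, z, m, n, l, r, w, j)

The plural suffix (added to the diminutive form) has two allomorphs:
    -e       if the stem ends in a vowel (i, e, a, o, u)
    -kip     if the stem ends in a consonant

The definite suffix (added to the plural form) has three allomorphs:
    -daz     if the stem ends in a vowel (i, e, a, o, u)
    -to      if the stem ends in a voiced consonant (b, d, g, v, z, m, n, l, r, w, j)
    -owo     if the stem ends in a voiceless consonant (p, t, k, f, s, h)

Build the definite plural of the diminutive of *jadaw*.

jadawemeedaz

*jadaw* — final consonant /w/ (voiced) → -eme → *jadaweme*.
The diminutive form *jadaweme* — final sound /e/ (a vowel) → -e → *jadawemee*.
The plural form *jadawemee* — final sound /e/ (a vowel) → -daz → *jadawemeedaz*.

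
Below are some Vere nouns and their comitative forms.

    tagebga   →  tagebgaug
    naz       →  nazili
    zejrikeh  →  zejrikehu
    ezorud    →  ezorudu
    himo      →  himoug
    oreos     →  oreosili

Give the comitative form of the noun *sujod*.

The suffix is conditioned by the final sound: -ili when the stem ends in a sibilant (*naz*, *oreos*); -u when the stem ends in a non-sibilant consonant (*zejrikeh*, *ezorud*); -ug when the stem ends in a vowel (*tagebga*, *himo*).
The final sound of *sujod* is /d/, which is a non-sibilant consonant, so the suffix is -u, giving *sujodu*.

sujodu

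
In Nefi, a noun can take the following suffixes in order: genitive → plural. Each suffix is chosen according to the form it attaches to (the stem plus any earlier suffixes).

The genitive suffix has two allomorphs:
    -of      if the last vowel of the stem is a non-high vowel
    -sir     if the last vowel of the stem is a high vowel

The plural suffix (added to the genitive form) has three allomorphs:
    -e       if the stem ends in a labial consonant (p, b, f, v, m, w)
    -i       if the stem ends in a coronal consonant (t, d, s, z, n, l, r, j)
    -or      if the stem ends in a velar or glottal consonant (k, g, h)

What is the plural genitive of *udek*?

*udek*: last vowel = /e/, a non-high vowel → -of → *udekof*.
The genitive form *udekof*: final consonant = /f/, labial → -e → *udekofe*.

udekofe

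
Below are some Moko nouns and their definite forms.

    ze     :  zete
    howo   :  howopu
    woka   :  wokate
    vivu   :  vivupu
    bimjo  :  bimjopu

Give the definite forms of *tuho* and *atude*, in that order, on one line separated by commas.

The pattern is rounding harmony: -pu when the last vowel of the stem is a rounded vowel (*howo*, *vivu*, *bimjo*); -te when the last vowel of the stem is an unrounded vowel (*ze*, *woka*).
*tuho*: last vowel = /o/, a rounded vowel → -pu → *tuhopu*.
The last vowel of *atude* is /e/, which is an unrounded vowel, so the suffix is -te, giving *atudete*.

tuhopu, atudete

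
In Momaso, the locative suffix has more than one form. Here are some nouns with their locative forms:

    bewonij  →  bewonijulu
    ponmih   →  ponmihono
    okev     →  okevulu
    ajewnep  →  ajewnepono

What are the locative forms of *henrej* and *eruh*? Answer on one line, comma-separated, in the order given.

The alternation tracks the final consonant of the stem — -ono when the stem ends in a voiceless consonant (*ponmih*, *ajewnep*); -ulu when the stem ends in a voiced consonant (*bewonij*, *okev*).
*henrej*: final consonant = /j/, voiced → -ulu → *henrejulu*.
Since the final consonant of *eruh* is /h/ (voiceless), it takes -ono, giving *eruhono*.

henrejulu, eruhono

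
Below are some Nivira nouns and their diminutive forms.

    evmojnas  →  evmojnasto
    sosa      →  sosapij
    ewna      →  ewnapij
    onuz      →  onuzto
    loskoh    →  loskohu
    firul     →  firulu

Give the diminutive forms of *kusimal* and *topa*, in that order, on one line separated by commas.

The pattern is sibilance of the final sound: -to when the stem ends in a sibilant (*evmojnas*, *onuz*); -u when the stem ends in a non-sibilant consonant (*loskoh*, *firul*); -pij when the stem ends in a vowel (*sosa*, *ewna*).
Since the final sound of *kusimal* is /l/ (a non-sibilant consonant), it takes -u, giving *kusimalu*.
The final sound of *topa* is /a/, which is a vowel, so the suffix is -pij, giving *topapij*.

kusimalu, topapij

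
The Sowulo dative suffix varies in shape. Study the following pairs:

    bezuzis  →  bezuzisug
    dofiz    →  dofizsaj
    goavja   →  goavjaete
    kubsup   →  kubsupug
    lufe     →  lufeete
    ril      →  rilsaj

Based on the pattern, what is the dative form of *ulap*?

ulapug

The alternation tracks the final sound of the stem — -ug when the stem ends in a voiceless consonant (*bezuzis*, *kubsup*); -saj when the stem ends in a voiced consonant (*dofiz*, *ril*); -ete when the stem ends in a vowel (*goavja*, *lufe*).
Since the final sound of *ulap* is /p/ (a voiceless consonant), it takes -ug, giving *ulapug*.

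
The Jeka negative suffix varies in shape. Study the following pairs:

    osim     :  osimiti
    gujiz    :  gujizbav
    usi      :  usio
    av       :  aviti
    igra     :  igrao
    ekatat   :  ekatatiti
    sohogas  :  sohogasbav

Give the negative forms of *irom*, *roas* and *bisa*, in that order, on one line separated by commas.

Looking at the final sound of each stem: -bav when the stem ends in a sibilant (*gujiz*, *sohogas*); -iti when the stem ends in a non-sibilant consonant (*osim*, *av*, *ekatat*); -o when the stem ends in a vowel (*usi*, *igra*).
The final sound of *irom* is /m/, which is a non-sibilant consonant, so the suffix is -iti, giving *iromiti*.
*roas*: final sound = /s/, a sibilant → -bav → *roasbav*.
Since the final sound of *bisa* is /a/ (a vowel), it takes -o, giving *bisao*.

iromiti, roasbav, bisao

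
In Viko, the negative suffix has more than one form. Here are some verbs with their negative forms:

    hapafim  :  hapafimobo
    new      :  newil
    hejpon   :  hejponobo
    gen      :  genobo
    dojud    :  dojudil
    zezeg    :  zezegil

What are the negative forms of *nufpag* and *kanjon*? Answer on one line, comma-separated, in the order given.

The suffix is conditioned by the final consonant: -obo when the stem ends in a nasal (*hapafim*, *hejpon*, *gen*); -il when the stem ends in a non-nasal consonant (*new*, *dojud*, *zezeg*).
The final consonant of *nufpag* is /g/, which is non-nasal, so the suffix is -il, giving *nufpagil*.
*kanjon* — final consonant /n/ (a nasal) → -obo → *kanjonobo*.

nufpagil, kanjonobo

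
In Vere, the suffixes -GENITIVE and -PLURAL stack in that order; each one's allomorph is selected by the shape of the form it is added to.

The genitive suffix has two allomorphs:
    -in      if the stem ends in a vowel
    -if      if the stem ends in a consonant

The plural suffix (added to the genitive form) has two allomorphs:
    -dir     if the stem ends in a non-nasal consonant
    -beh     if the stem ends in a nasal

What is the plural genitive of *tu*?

Since the final sound of *tu* is /u/ (a vowel), it takes -in, giving *tuin*.
Since the final consonant of the genitive form *tuin* is /n/ (a nasal), it takes -beh, giving *tuinbeh*.

tuinbeh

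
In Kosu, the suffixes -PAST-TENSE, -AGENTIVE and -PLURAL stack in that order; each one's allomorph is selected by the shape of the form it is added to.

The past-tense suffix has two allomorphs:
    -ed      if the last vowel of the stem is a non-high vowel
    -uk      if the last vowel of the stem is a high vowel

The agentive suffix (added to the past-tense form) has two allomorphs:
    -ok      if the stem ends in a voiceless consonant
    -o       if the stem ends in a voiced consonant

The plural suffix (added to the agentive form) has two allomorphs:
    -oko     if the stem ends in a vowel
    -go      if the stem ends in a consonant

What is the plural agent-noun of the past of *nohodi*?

nohodiukokgo

The last vowel of *nohodi* is /i/, which is a high vowel, so the past-tense suffix is -uk, giving *nohodiuk*.
The past-tense form *nohodiuk*: final consonant = /k/, voiceless → -ok → *nohodiukok*.
The agentive form *nohodiukok*: final sound = /k/, a consonant → -go → *nohodiukokgo*.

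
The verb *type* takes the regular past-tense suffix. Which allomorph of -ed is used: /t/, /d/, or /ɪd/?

The stem *type* ends in a voiceless consonant other than /t/.
The -ed suffix is realized as /ɪd/ after /t, d/; as /t/ after other voiceless consonants; and as /d/ after other voiced sounds.
So -ed on *type* is pronounced /t/.

/t/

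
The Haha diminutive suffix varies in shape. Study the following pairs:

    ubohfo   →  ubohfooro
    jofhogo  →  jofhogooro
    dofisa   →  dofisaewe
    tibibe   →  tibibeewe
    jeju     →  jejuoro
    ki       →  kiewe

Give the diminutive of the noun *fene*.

feneewe

The alternation tracks the last vowel of the stem — -oro when the last vowel of the stem is a rounded vowel (*ubohfo*, *jofhogo*, *jeju*); -ewe when the last vowel of the stem is an unrounded vowel (*dofisa*, *tibibe*, *ki*).
The last vowel of *fene* is /e/, which is an unrounded vowel, so the suffix is -ewe, giving *feneewe*.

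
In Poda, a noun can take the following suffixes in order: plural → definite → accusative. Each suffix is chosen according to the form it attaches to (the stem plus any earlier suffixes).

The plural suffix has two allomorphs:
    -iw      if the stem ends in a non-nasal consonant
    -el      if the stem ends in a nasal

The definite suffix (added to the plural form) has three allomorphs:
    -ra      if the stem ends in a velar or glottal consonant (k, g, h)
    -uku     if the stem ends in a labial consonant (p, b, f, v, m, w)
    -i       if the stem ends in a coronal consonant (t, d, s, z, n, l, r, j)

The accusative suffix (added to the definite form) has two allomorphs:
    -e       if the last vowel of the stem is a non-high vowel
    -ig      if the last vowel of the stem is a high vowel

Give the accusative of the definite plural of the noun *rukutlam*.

The final consonant of *rukutlam* is /m/, which is a nasal, so the plural suffix is -el, giving *rukutlamel*.
The final consonant of the plural form *rukutlamel* is /l/, which is coronal, so the definite suffix is -i, giving *rukutlameli*.
Since the last vowel of the definite form *rukutlameli* is /i/ (a high vowel), it takes -ig, giving *rukutlameliig*.

rukutlameliig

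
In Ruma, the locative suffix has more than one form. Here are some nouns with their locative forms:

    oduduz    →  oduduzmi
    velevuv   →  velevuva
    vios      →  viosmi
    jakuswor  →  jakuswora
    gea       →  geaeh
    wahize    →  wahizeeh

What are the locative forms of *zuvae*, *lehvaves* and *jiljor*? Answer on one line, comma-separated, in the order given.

zuvaeeh, lehvavesmi, jiljora

The suffix is conditioned by the final sound: -mi when the stem ends in a sibilant (*oduduz*, *vios*); -a when the stem ends in a non-sibilant consonant (*velevuv*, *jakuswor*); -eh when the stem ends in a vowel (*gea*, *wahize*).
*zuvae*: final sound = /e/, a vowel → -eh → *zuvaeeh*.
The final sound of *lehvaves* is /s/, which is a sibilant, so the suffix is -mi, giving *lehvavesmi*.
*jiljor*: final sound = /r/, a non-sibilant consonant → -a → *jiljora*.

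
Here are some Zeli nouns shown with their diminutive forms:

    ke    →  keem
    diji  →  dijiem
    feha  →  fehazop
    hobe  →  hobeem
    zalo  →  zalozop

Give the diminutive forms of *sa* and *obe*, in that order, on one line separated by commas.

The suffix is conditioned by the last vowel: -em when the last vowel of the stem is a front vowel (*ke*, *diji*, *hobe*); -zop when the last vowel of the stem is a back vowel (*feha*, *zalo*).
Since the last vowel of *sa* is /a/ (a back vowel), it takes -zop, giving *sazop*.
Since the last vowel of *obe* is /e/ (a front vowel), it takes -em, giving *obeem*.

sazop, obeem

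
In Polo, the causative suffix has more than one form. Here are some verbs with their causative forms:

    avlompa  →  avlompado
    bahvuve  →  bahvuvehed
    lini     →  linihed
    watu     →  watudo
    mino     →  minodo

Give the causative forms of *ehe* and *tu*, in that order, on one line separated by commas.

The pattern is front/back vowel harmony: -hed when the last vowel of the stem is a front vowel (*bahvuve*, *lini*); -do when the last vowel of the stem is a back vowel (*avlompa*, *watu*, *mino*).
*ehe* — last vowel /e/ (a front vowel) → -hed → *ehehed*.
The last vowel of *tu* is /u/, which is a back vowel, so the suffix is -do, giving *tudo*.

ehehed, tudo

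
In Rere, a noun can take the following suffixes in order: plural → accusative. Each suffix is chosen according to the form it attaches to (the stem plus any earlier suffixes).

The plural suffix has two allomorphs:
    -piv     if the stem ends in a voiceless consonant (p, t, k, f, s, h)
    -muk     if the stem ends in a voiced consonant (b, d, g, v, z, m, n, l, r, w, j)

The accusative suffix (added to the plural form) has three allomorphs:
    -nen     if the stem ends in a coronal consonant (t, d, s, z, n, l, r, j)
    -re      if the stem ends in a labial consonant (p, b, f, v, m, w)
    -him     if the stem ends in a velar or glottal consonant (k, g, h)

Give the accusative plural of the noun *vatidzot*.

Since the final consonant of *vatidzot* is /t/ (voiceless), it takes -piv, giving *vatidzotpiv*.
Since the final consonant of the plural form *vatidzotpiv* is /v/ (labial), it takes -re, giving *vatidzotpivre*.

vatidzotpivre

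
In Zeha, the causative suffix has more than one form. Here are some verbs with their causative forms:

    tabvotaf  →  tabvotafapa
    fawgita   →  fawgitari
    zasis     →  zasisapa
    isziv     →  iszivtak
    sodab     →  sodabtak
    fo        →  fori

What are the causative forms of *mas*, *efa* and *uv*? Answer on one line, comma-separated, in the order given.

masapa, efari, uvtak

The pattern is voicing of the final sound: -apa when the stem ends in a voiceless consonant (*tabvotaf*, *zasis*); -tak when the stem ends in a voiced consonant (*isziv*, *sodab*); -ri when the stem ends in a vowel (*fawgita*, *fo*).
*mas*: final sound = /s/, a voiceless consonant → -apa → *masapa*.
*efa* — final sound /a/ (a vowel) → -ri → *efari*.
*uv* — final sound /v/ (a voiced consonant) → -tak → *uvtak*.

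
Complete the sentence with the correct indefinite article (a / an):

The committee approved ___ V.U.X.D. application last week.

a

The indefinite article is chosen by the initial *sound* of the following word, not its spelling.
The initialism *V.U.X.D.* is read letter by letter; the first letter, V, is pronounced /viː/, which begins with a consonant sound.
So the article is *a*: The committee approved a V.U.X.D. application last week.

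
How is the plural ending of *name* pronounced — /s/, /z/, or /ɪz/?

/z/

The stem *name* ends in a voiced non-sibilant sound.
The plural suffix surfaces as /ɪz/ after sibilants, /s/ after other voiceless consonants, and /z/ after other voiced sounds.
So the plural -s on *name* is pronounced /z/.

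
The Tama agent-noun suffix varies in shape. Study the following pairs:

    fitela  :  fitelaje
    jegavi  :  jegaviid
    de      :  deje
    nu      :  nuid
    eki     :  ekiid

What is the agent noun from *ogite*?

ogiteje

The alternation tracks the last vowel of the stem — -id when the last vowel of the stem is a high vowel (*jegavi*, *nu*, *eki*); -je when the last vowel of the stem is a non-high vowel (*fitela*, *de*).
*ogite*: last vowel = /e/, a non-high vowel → -je → *ogiteje*.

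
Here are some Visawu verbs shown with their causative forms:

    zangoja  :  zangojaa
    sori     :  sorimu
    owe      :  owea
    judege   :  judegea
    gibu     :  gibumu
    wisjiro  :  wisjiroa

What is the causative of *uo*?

uoa

The alternation tracks the last vowel of the stem — -mu when the last vowel of the stem is a high vowel (*sori*, *gibu*); -a when the last vowel of the stem is a non-high vowel (*zangoja*, *owe*, *judege*, *wisjiro*).
Since the last vowel of *uo* is /o/ (a non-high vowel), it takes -a, giving *uoa*.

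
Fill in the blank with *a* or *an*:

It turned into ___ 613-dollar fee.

The indefinite article is chosen by the initial *sound* of the following word, not its spelling.
The number *613* is spoken "six hundred …", beginning with /sɪks/ — a consonant sound.
So the article is *a*: It turned into a 613-dollar fee.

a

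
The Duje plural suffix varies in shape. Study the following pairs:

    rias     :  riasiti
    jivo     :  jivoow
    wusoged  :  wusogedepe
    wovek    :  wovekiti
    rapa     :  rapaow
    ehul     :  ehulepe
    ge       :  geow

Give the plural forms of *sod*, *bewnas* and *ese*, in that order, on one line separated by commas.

Looking at the final sound of each stem: -iti when the stem ends in a voiceless consonant (*rias*, *wovek*); -epe when the stem ends in a voiced consonant (*wusoged*, *ehul*); -ow when the stem ends in a vowel (*jivo*, *rapa*, *ge*).
The final sound of *sod* is /d/, which is a voiced consonant, so the suffix is -epe, giving *sodepe*.
Since the final sound of *bewnas* is /s/ (a voiceless consonant), it takes -iti, giving *bewnasiti*.
*ese*: final sound = /e/, a vowel → -ow → *eseow*.

sodepe, bewnasiti, eseow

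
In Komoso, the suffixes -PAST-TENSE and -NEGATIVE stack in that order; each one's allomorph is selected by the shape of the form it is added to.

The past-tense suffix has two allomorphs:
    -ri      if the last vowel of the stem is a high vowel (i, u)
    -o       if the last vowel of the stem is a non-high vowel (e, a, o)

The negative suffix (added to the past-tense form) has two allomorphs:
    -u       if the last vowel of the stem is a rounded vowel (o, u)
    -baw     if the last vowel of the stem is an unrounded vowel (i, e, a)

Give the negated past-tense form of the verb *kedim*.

kedimribaw

*kedim* — last vowel /i/ (a high vowel) → -ri → *kedimri*.
The past-tense form *kedimri* — last vowel /i/ (an unrounded vowel) → -baw → *kedimribaw*.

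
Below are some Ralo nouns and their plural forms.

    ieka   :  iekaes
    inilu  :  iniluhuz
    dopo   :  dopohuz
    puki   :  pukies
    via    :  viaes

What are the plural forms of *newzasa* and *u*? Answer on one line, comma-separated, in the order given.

newzasaes, uhuz

The suffix is conditioned by the last vowel: -huz when the last vowel of the stem is a rounded vowel (*inilu*, *dopo*); -es when the last vowel of the stem is an unrounded vowel (*ieka*, *puki*, *via*).
*newzasa*: last vowel = /a/, an unrounded vowel → -es → *newzasaes*.
*u*: last vowel = /u/, a rounded vowel → -huz → *uhuz*.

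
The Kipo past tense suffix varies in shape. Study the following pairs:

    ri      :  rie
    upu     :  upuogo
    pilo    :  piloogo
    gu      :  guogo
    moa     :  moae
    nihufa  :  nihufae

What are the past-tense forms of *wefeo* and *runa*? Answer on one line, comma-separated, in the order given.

wefeoogo, runae

The alternation tracks the last vowel of the stem — -ogo when the last vowel of the stem is a rounded vowel (*upu*, *pilo*, *gu*); -e when the last vowel of the stem is an unrounded vowel (*ri*, *moa*, *nihufa*).
*wefeo* — last vowel /o/ (a rounded vowel) → -ogo → *wefeoogo*.
*runa*: last vowel = /a/, an unrounded vowel → -e → *runae*.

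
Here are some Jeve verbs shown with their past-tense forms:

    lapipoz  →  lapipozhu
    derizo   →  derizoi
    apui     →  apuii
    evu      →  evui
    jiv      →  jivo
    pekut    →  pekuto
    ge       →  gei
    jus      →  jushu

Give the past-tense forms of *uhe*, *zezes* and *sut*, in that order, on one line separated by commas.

The alternation tracks the final sound of the stem — -hu when the stem ends in a sibilant (*lapipoz*, *jus*); -o when the stem ends in a non-sibilant consonant (*jiv*, *pekut*); -i when the stem ends in a vowel (*derizo*, *apui*, *evu*, *ge*).
*uhe*: final sound = /e/, a vowel → -i → *uhei*.
Since the final sound of *zezes* is /s/ (a sibilant), it takes -hu, giving *zezeshu*.
*sut* — final sound /t/ (a non-sibilant consonant) → -o → *suto*.

uhei, zezeshu, suto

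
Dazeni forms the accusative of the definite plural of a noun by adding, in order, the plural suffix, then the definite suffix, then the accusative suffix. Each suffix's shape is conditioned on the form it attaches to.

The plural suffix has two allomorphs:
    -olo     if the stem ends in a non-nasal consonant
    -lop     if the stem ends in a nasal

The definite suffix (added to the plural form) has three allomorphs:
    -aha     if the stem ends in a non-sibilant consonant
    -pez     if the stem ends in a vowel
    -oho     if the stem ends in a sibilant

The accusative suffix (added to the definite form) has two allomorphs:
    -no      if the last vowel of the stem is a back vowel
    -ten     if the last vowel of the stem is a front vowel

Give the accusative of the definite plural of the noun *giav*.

giavolopezten

The final consonant of *giav* is /v/, which is non-nasal, so the plural suffix is -olo, giving *giavolo*.
The final sound of the plural form *giavolo* is /o/, which is a vowel, so the definite suffix is -pez, giving *giavolopez*.
The last vowel of the definite form *giavolopez* is /e/, which is a front vowel, so the accusative suffix is -ten, giving *giavolopezten*.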